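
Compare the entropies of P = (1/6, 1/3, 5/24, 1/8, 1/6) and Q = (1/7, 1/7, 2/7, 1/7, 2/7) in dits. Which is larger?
P

Computing entropies in dits:
H(P) = 0.6732
H(Q) = 0.6731

Distribution P has higher entropy.

Intuition: The distribution closer to uniform (more spread out) has higher entropy.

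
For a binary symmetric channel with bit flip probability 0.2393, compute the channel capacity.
0.2061 bits

For a binary symmetric channel (BSC) with error probability p:
Capacity C = 1 - H(p) bits per symbol

where H(p) = -p log₂(p) - (1-p) log₂(1-p) is the binary entropy function.

H(0.2393) = 0.7939 bits
C = 1 - 0.7939 = 0.2061 bits per symbol

This means we can reliably transmit up to 0.2061 bits of information per channel use.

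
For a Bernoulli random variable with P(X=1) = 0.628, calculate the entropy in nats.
0.6600 nats

The binary entropy function is:
H(p) = -p log(p) - (1-p) log(1-p)

H(0.628) = -0.628 × log_e(0.628) - 0.372 × log_e(0.372)
H(0.628) = 0.6600 nats

Note: Binary entropy is maximized at p=0.5 (H=1 bit) and minimized at p=0 or p=1 (H=0).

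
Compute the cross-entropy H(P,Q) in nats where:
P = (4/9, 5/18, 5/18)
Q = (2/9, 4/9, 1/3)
1.1989 nats

Cross-entropy: H(P,Q) = -Σ p(x) log q(x)

Alternatively: H(P,Q) = H(P) + D_KL(P||Q)
H(P) = 1.0720 nats
D_KL(P||Q) = 0.1269 nats

H(P,Q) = 1.0720 + 0.1269 = 1.1989 nats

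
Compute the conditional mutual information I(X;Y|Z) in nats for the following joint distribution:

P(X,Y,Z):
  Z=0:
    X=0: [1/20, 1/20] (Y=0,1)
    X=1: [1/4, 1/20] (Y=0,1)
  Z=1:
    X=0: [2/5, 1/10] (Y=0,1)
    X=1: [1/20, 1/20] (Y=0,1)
0.0383 nats

Conditional mutual information: I(X;Y|Z) = H(X|Z) + H(Y|Z) - H(X,Y|Z)

H(Z) = 0.6730
H(X,Z) = 1.1683 → H(X|Z) = 0.4953
H(Y,Z) = 1.2353 → H(Y|Z) = 0.5623
H(X,Y,Z) = 1.6923 → H(X,Y|Z) = 1.0193

I(X;Y|Z) = 0.4953 + 0.5623 - 1.0193 = 0.0383 nats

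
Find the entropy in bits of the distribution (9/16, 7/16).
0.9887 bits

Shannon entropy is H(X) = -Σ p(x) log p(x).

For P = (9/16, 7/16):
H = -9/16 × log_2(9/16) -7/16 × log_2(7/16)
H = 0.9887 bits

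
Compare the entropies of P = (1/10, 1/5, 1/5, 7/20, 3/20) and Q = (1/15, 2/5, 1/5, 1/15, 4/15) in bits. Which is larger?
P

Computing entropies in bits:
H(P) = 2.2016
H(Q) = 2.0226

Distribution P has higher entropy.

Intuition: The distribution closer to uniform (more spread out) has higher entropy.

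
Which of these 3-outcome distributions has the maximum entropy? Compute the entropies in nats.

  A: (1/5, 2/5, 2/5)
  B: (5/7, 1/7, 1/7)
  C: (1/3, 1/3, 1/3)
C

For a discrete distribution over n outcomes, entropy is maximized by the uniform distribution.

Computing entropies:
H(A) = 1.0549 nats
H(B) = 0.7963 nats
H(C) = 1.0986 nats

The uniform distribution (where all probabilities equal 1/3) achieves the maximum entropy of log_e(3) = 1.0986 nats.

Distribution C has the highest entropy.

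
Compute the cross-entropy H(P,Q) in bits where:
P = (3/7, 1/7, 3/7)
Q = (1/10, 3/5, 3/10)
2.2734 bits

Cross-entropy: H(P,Q) = -Σ p(x) log q(x)

Alternatively: H(P,Q) = H(P) + D_KL(P||Q)
H(P) = 1.4488 bits
D_KL(P||Q) = 0.8246 bits

H(P,Q) = 1.4488 + 0.8246 = 2.2734 bits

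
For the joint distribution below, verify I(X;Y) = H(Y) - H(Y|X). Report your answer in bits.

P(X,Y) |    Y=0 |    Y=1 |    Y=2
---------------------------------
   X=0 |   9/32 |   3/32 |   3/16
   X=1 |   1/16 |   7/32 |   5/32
I(X;Y) = 0.1365 bits

Mutual information has multiple equivalent forms:
- I(X;Y) = H(X) - H(X|Y)
- I(X;Y) = H(Y) - H(Y|X)
- I(X;Y) = H(X) + H(Y) - H(X,Y)

Computing all quantities:
H(X) = 0.9887, H(Y) = 1.5835, H(X,Y) = 2.4358
H(X|Y) = 0.8522, H(Y|X) = 1.4471

Verification:
H(X) - H(X|Y) = 0.9887 - 0.8522 = 0.1365
H(Y) - H(Y|X) = 1.5835 - 1.4471 = 0.1365
H(X) + H(Y) - H(X,Y) = 0.9887 + 1.5835 - 2.4358 = 0.1365

All forms give I(X;Y) = 0.1365 bits. ✓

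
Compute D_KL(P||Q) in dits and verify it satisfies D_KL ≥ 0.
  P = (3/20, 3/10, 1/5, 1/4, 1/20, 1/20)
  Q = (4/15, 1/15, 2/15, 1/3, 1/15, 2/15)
0.1349 dits

KL divergence satisfies the Gibbs inequality: D_KL(P||Q) ≥ 0 for all distributions P, Q.

D_KL(P||Q) = Σ p(x) log(p(x)/q(x))
Term by term:
  x=0: 3/20 × log_10[(3/20)/(4/15)] = -0.0375
  x=1: 3/10 × log_10[(3/10)/(1/15)] = 0.1960
  x=2: 1/5 × log_10[(1/5)/(2/15)] = 0.0352
  x=3: 1/4 × log_10[(1/4)/(1/3)] = -0.0312
  x=4: 1/20 × log_10[(1/20)/(1/15)] = -0.0062
  x=5: 1/20 × log_10[(1/20)/(2/15)] = -0.0213
D_KL(P||Q) = 0.1349 dits

D_KL(P||Q) = 0.1349 ≥ 0 ✓

This non-negativity is a fundamental property: relative entropy cannot be negative because it measures how different Q is from P.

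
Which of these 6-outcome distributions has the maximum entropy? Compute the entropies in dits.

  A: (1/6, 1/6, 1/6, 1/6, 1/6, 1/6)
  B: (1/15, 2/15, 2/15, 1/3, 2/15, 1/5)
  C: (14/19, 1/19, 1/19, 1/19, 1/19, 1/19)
A

For a discrete distribution over n outcomes, entropy is maximized by the uniform distribution.

Computing entropies:
H(A) = 0.7782 dits
H(B) = 0.7273 dits
H(C) = 0.4342 dits

The uniform distribution (where all probabilities equal 1/6) achieves the maximum entropy of log_10(6) = 0.7782 dits.

Distribution A has the highest entropy.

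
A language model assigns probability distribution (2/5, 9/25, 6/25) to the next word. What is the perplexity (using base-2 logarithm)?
2.9353

Perplexity is 2^H (or exp(H) for natural log).

First, H = -Σ p log p = 1.5535 bits
Perplexity = 2^1.5535 = 2.9353

Interpretation: The model's uncertainty is equivalent to choosing uniformly among 2.9 options.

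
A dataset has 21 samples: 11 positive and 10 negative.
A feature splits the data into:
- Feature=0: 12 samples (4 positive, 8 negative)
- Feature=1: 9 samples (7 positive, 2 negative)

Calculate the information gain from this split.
0.1461 bits

Information Gain = H(Y) - H(Y|Feature)

Before split:
P(positive) = 11/21 = 0.5238
H(Y) = 0.9984 bits

After split:
Feature=0: H = 0.9183 bits (weight = 12/21)
Feature=1: H = 0.7642 bits (weight = 9/21)
H(Y|Feature) = (12/21)×0.9183 + (9/21)×0.7642 = 0.8523 bits

Information Gain = 0.9984 - 0.8523 = 0.1461 bits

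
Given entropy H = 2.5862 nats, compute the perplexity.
13.2792

Perplexity is e^H (or exp(H) for natural log).

H = 2.5862 nats
Perplexity = e^2.5862 = 13.2792

Interpretation: The model's uncertainty is equivalent to choosing uniformly among 13.3 options.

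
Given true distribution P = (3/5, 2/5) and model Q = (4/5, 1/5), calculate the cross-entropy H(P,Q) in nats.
0.7777 nats

Cross-entropy: H(P,Q) = -Σ p(x) log q(x)

Alternatively: H(P,Q) = H(P) + D_KL(P||Q)
H(P) = 0.6730 nats
D_KL(P||Q) = 0.1046 nats

H(P,Q) = 0.6730 + 0.1046 = 0.7777 nats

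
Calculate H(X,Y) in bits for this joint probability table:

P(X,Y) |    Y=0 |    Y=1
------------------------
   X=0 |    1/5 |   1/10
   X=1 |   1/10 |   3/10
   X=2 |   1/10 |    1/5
2.4464 bits

Joint entropy is H(X,Y) = -Σ_{x,y} p(x,y) log p(x,y).

Summing over all non-zero entries:
H(X,Y) = -[1/5·log_2(1/5) + 1/10·log_2(1/10) + 1/10·log_2(1/10) + 3/10·log_2(3/10) + 1/10·log_2(1/10) + 1/5·log_2(1/5)]
H(X,Y) = 2.4464 bits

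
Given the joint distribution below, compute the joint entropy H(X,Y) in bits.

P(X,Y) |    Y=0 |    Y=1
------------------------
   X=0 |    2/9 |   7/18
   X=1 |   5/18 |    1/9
1.8776 bits

Joint entropy is H(X,Y) = -Σ_{x,y} p(x,y) log p(x,y).

Summing over all non-zero entries:
H(X,Y) = -[2/9·log_2(2/9) + 7/18·log_2(7/18) + 5/18·log_2(5/18) + 1/9·log_2(1/9)]
H(X,Y) = 1.8776 bits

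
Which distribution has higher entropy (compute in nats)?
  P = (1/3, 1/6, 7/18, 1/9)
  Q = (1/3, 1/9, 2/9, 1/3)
Q

Computing entropies in nats:
H(P) = 1.2763
H(Q) = 1.3108

Distribution Q has higher entropy.

Intuition: The distribution closer to uniform (more spread out) has higher entropy.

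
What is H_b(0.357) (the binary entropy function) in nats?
0.6517 nats

The binary entropy function is:
H(p) = -p log(p) - (1-p) log(1-p)

H(0.357) = -0.357 × log_e(0.357) - 0.643 × log_e(0.643)
H(0.357) = 0.6517 nats

Note: Binary entropy is maximized at p=0.5 (H=1 bit) and minimized at p=0 or p=1 (H=0).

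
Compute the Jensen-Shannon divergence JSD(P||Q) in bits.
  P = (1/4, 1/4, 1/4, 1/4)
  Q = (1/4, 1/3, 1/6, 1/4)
0.0104 bits

Jensen-Shannon divergence is:
JSD(P||Q) = 0.5 × D_KL(P||M) + 0.5 × D_KL(Q||M)
where M = 0.5 × (P + Q) is the mixture distribution.

M = 0.5 × (1/4, 1/4, 1/4, 1/4) + 0.5 × (1/4, 1/3, 1/6, 1/4) = (1/4, 7/24, 5/24, 1/4)

D_KL(P||M) = 0.0102 bits
D_KL(Q||M) = 0.0106 bits

JSD(P||Q) = 0.5 × 0.0102 + 0.5 × 0.0106 = 0.0104 bits

Unlike KL divergence, JSD is symmetric and bounded: 0 ≤ JSD ≤ log(2).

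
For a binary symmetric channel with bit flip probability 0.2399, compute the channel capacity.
0.2051 bits

For a binary symmetric channel (BSC) with error probability p:
Capacity C = 1 - H(p) bits per symbol

where H(p) = -p log₂(p) - (1-p) log₂(1-p) is the binary entropy function.

H(0.2399) = 0.7949 bits
C = 1 - 0.7949 = 0.2051 bits per symbol

This means we can reliably transmit up to 0.2051 bits of information per channel use.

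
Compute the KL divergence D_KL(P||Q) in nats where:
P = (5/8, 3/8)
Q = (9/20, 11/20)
0.0617 nats

KL divergence: D_KL(P||Q) = Σ p(x) log(p(x)/q(x))

Computing term by term:
  x=0: 5/8 × log_e[(5/8)/(9/20)] = 5/8 × 0.3285 = 0.2053
  x=1: 3/8 × log_e[(3/8)/(11/20)] = 3/8 × -0.3830 = -0.1436

D_KL(P||Q) = 0.0617 nats

Note: KL divergence is always non-negative and equals 0 iff P = Q.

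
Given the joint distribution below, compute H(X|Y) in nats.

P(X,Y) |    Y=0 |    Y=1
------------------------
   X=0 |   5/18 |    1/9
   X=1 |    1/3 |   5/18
0.6537 nats

Using the chain rule: H(X|Y) = H(X,Y) - H(Y)

First, compute H(X,Y) = 1.3220 nats

Marginal P(Y) = (11/18, 7/18)
H(Y) = 0.6682 nats

H(X|Y) = H(X,Y) - H(Y) = 1.3220 - 0.6682 = 0.6537 nats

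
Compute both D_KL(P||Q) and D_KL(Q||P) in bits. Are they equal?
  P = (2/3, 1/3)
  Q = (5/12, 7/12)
D_KL(P||Q) = 0.1829, D_KL(Q||P) = 0.1884

KL divergence is not symmetric: D_KL(P||Q) ≠ D_KL(Q||P) in general.

D_KL(P||Q) = 0.1829 bits
D_KL(Q||P) = 0.1884 bits

No, they are not equal!

This asymmetry is why KL divergence is not a true distance metric.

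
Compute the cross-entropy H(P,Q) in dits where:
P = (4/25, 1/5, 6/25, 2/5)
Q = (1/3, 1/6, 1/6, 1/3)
0.6096 dits

Cross-entropy: H(P,Q) = -Σ p(x) log q(x)

Alternatively: H(P,Q) = H(P) + D_KL(P||Q)
H(P) = 0.5751 dits
D_KL(P||Q) = 0.0345 dits

H(P,Q) = 0.5751 + 0.0345 = 0.6096 dits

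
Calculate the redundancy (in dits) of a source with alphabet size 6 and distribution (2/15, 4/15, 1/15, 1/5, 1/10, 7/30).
0.0427 dits

Redundancy measures how far a source is from maximum entropy:
R = H_max - H(X)

Maximum entropy for 6 symbols: H_max = log_10(6) = 0.7782 dits
Actual entropy: H(X) = 0.7354 dits
Redundancy: R = 0.7782 - 0.7354 = 0.0427 dits

This redundancy represents potential for compression: the source could be compressed by 0.0427 dits per symbol.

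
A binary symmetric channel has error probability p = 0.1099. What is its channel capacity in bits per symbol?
0.5004 bits

For a binary symmetric channel (BSC) with error probability p:
Capacity C = 1 - H(p) bits per symbol

where H(p) = -p log₂(p) - (1-p) log₂(1-p) is the binary entropy function.

H(0.1099) = 0.4996 bits
C = 1 - 0.4996 = 0.5004 bits per symbol

This means we can reliably transmit up to 0.5004 bits of information per channel use.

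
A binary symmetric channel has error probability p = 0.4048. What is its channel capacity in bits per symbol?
0.0263 bits

For a binary symmetric channel (BSC) with error probability p:
Capacity C = 1 - H(p) bits per symbol

where H(p) = -p log₂(p) - (1-p) log₂(1-p) is the binary entropy function.

H(0.4048) = 0.9737 bits
C = 1 - 0.9737 = 0.0263 bits per symbol

This means we can reliably transmit up to 0.0263 bits of information per channel use.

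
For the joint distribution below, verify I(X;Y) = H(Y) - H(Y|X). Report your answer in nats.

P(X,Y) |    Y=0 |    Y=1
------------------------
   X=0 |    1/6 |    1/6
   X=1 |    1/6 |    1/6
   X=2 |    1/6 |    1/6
I(X;Y) = 0.0000 nats

Mutual information has multiple equivalent forms:
- I(X;Y) = H(X) - H(X|Y)
- I(X;Y) = H(Y) - H(Y|X)
- I(X;Y) = H(X) + H(Y) - H(X,Y)

Computing all quantities:
H(X) = 1.0986, H(Y) = 0.6931, H(X,Y) = 1.7918
H(X|Y) = 1.0986, H(Y|X) = 0.6931

Verification:
H(X) - H(X|Y) = 1.0986 - 1.0986 = 0.0000
H(Y) - H(Y|X) = 0.6931 - 0.6931 = 0.0000
H(X) + H(Y) - H(X,Y) = 1.0986 + 0.6931 - 1.7918 = 0.0000

All forms give I(X;Y) = 0.0000 nats. ✓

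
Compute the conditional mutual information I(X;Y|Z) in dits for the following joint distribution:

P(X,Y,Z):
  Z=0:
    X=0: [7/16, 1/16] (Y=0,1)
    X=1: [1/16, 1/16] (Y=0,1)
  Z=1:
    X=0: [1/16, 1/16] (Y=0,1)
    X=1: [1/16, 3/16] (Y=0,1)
0.0214 dits

Conditional mutual information: I(X;Y|Z) = H(X|Z) + H(Y|Z) - H(X,Y|Z)

H(Z) = 0.2873
H(X,Z) = 0.5268 → H(X|Z) = 0.2395
H(Y,Z) = 0.5268 → H(Y|Z) = 0.2395
H(X,Y,Z) = 0.7449 → H(X,Y|Z) = 0.4576

I(X;Y|Z) = 0.2395 + 0.2395 - 0.4576 = 0.0214 dits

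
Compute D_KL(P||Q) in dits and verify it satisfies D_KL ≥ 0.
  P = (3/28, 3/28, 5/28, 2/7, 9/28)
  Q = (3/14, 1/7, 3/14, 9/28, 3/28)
0.0790 dits

KL divergence satisfies the Gibbs inequality: D_KL(P||Q) ≥ 0 for all distributions P, Q.

D_KL(P||Q) = Σ p(x) log(p(x)/q(x))
Term by term:
  x=0: 3/28 × log_10[(3/28)/(3/14)] = -0.0323
  x=1: 3/28 × log_10[(3/28)/(1/7)] = -0.0134
  x=2: 5/28 × log_10[(5/28)/(3/14)] = -0.0141
  x=3: 2/7 × log_10[(2/7)/(9/28)] = -0.0146
  x=4: 9/28 × log_10[(9/28)/(3/28)] = 0.1534
D_KL(P||Q) = 0.0790 dits

D_KL(P||Q) = 0.0790 ≥ 0 ✓

This non-negativity is a fundamental property: relative entropy cannot be negative because it measures how different Q is from P.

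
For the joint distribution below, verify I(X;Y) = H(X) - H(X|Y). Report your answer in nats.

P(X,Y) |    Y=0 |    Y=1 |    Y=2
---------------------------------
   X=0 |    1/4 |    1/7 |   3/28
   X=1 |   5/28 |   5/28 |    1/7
I(X;Y) = 0.0105 nats

Mutual information has multiple equivalent forms:
- I(X;Y) = H(X) - H(X|Y)
- I(X;Y) = H(Y) - H(Y|X)
- I(X;Y) = H(X) + H(Y) - H(X,Y)

Computing all quantities:
H(X) = 0.6931, H(Y) = 1.0745, H(X,Y) = 1.7571
H(X|Y) = 0.6826, H(Y|X) = 1.0640

Verification:
H(X) - H(X|Y) = 0.6931 - 0.6826 = 0.0105
H(Y) - H(Y|X) = 1.0745 - 1.0640 = 0.0105
H(X) + H(Y) - H(X,Y) = 0.6931 + 1.0745 - 1.7571 = 0.0105

All forms give I(X;Y) = 0.0105 nats. ✓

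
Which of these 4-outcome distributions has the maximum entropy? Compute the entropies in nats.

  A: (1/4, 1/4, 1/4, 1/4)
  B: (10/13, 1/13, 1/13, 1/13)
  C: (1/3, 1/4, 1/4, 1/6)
A

For a discrete distribution over n outcomes, entropy is maximized by the uniform distribution.

Computing entropies:
H(A) = 1.3863 nats
H(B) = 0.7937 nats
H(C) = 1.3580 nats

The uniform distribution (where all probabilities equal 1/4) achieves the maximum entropy of log_e(4) = 1.3863 nats.

Distribution A has the highest entropy.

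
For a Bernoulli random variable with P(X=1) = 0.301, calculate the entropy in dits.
0.2657 dits

The binary entropy function is:
H(p) = -p log(p) - (1-p) log(1-p)

H(0.301) = -0.301 × log_10(0.301) - 0.699 × log_10(0.699)
H(0.301) = 0.2657 dits

Note: Binary entropy is maximized at p=0.5 (H=1 bit) and minimized at p=0 or p=1 (H=0).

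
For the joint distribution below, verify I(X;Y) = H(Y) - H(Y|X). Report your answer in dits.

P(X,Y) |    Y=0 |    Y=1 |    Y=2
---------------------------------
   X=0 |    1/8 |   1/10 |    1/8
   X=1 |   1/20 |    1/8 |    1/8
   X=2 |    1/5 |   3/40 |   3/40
I(X;Y) = 0.0261 dits

Mutual information has multiple equivalent forms:
- I(X;Y) = H(X) - H(X|Y)
- I(X;Y) = H(Y) - H(Y|X)
- I(X;Y) = H(X) + H(Y) - H(X,Y)

Computing all quantities:
H(X) = 0.4760, H(Y) = 0.4752, H(X,Y) = 0.9251
H(X|Y) = 0.4499, H(Y|X) = 0.4491

Verification:
H(X) - H(X|Y) = 0.4760 - 0.4499 = 0.0261
H(Y) - H(Y|X) = 0.4752 - 0.4491 = 0.0261
H(X) + H(Y) - H(X,Y) = 0.4760 + 0.4752 - 0.9251 = 0.0261

All forms give I(X;Y) = 0.0261 dits. ✓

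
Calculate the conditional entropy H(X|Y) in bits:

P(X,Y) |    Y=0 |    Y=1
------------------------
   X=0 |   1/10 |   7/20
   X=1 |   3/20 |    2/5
0.9903 bits

Using the chain rule: H(X|Y) = H(X,Y) - H(Y)

First, compute H(X,Y) = 1.8016 bits

Marginal P(Y) = (1/4, 3/4)
H(Y) = 0.8113 bits

H(X|Y) = H(X,Y) - H(Y) = 1.8016 - 0.8113 = 0.9903 bits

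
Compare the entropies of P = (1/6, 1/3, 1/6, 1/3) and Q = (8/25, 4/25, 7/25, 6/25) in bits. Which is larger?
Q

Computing entropies in bits:
H(P) = 1.9183
H(Q) = 1.9574

Distribution Q has higher entropy.

Intuition: The distribution closer to uniform (more spread out) has higher entropy.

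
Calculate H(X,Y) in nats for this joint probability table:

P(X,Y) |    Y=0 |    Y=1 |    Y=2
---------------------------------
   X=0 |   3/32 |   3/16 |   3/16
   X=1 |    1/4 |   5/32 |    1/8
1.7462 nats

Joint entropy is H(X,Y) = -Σ_{x,y} p(x,y) log p(x,y).

Summing over all non-zero entries:
H(X,Y) = -[3/32·log_e(3/32) + 3/16·log_e(3/16) + 3/16·log_e(3/16) + 1/4·log_e(1/4) + 5/32·log_e(5/32) + 1/8·log_e(1/8)]
H(X,Y) = 1.7462 nats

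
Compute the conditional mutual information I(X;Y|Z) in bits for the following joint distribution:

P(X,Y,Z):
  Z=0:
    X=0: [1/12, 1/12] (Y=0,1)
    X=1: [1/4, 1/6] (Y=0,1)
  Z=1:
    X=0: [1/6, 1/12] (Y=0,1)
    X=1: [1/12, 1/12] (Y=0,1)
0.0118 bits

Conditional mutual information: I(X;Y|Z) = H(X|Z) + H(Y|Z) - H(X,Y|Z)

H(Z) = 0.9799
H(X,Z) = 1.8879 → H(X|Z) = 0.9080
H(Y,Z) = 1.9591 → H(Y|Z) = 0.9793
H(X,Y,Z) = 2.8554 → H(X,Y|Z) = 1.8755

I(X;Y|Z) = 0.9080 + 0.9793 - 1.8755 = 0.0118 bits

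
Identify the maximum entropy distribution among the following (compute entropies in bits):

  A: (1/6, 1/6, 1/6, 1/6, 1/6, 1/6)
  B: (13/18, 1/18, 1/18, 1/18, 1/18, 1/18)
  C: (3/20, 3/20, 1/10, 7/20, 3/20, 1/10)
A

For a discrete distribution over n outcomes, entropy is maximized by the uniform distribution.

Computing entropies:
H(A) = 2.5850 bits
H(B) = 1.4974 bits
H(C) = 2.4261 bits

The uniform distribution (where all probabilities equal 1/6) achieves the maximum entropy of log_2(6) = 2.5850 bits.

Distribution A has the highest entropy.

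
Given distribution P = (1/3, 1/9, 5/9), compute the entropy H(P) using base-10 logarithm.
0.4069 dits

Shannon entropy is H(X) = -Σ p(x) log p(x).

For P = (1/3, 1/9, 5/9):
H = -1/3 × log_10(1/3) -1/9 × log_10(1/9) -5/9 × log_10(5/9)
H = 0.4069 dits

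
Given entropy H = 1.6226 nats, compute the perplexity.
5.0662

Perplexity is e^H (or exp(H) for natural log).

H = 1.6226 nats
Perplexity = e^1.6226 = 5.0662

Interpretation: The model's uncertainty is equivalent to choosing uniformly among 5.1 options.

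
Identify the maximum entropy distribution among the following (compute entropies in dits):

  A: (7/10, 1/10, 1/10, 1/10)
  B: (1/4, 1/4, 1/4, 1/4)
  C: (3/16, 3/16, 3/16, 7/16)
B

For a discrete distribution over n outcomes, entropy is maximized by the uniform distribution.

Computing entropies:
H(A) = 0.4084 dits
H(B) = 0.6021 dits
H(C) = 0.5660 dits

The uniform distribution (where all probabilities equal 1/4) achieves the maximum entropy of log_10(4) = 0.6021 dits.

Distribution B has the highest entropy.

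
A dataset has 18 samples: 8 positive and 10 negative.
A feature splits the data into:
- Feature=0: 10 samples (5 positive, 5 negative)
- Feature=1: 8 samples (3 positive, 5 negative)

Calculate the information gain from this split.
0.0113 bits

Information Gain = H(Y) - H(Y|Feature)

Before split:
P(positive) = 8/18 = 0.4444
H(Y) = 0.9911 bits

After split:
Feature=0: H = 1.0000 bits (weight = 10/18)
Feature=1: H = 0.9544 bits (weight = 8/18)
H(Y|Feature) = (10/18)×1.0000 + (8/18)×0.9544 = 0.9797 bits

Information Gain = 0.9911 - 0.9797 = 0.0113 bits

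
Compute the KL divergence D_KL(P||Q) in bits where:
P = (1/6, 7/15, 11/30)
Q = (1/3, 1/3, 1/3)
0.1103 bits

KL divergence: D_KL(P||Q) = Σ p(x) log(p(x)/q(x))

Computing term by term:
  x=0: 1/6 × log_2[(1/6)/(1/3)] = 1/6 × -1.0000 = -0.1667
  x=1: 7/15 × log_2[(7/15)/(1/3)] = 7/15 × 0.4854 = 0.2265
  x=2: 11/30 × log_2[(11/30)/(1/3)] = 11/30 × 0.1375 = 0.0504

D_KL(P||Q) = 0.1103 bits

Note: KL divergence is always non-negative and equals 0 iff P = Q.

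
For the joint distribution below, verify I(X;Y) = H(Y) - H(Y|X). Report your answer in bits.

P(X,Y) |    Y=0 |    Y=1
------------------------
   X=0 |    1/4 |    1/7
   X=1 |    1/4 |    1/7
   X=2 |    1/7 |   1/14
I(X;Y) = 0.0005 bits

Mutual information has multiple equivalent forms:
- I(X;Y) = H(X) - H(X|Y)
- I(X;Y) = H(Y) - H(Y|X)
- I(X;Y) = H(X) + H(Y) - H(X,Y)

Computing all quantities:
H(X) = 1.5353, H(Y) = 0.9403, H(X,Y) = 2.4751
H(X|Y) = 1.5348, H(Y|X) = 0.9398

Verification:
H(X) - H(X|Y) = 1.5353 - 1.5348 = 0.0005
H(Y) - H(Y|X) = 0.9403 - 0.9398 = 0.0005
H(X) + H(Y) - H(X,Y) = 1.5353 + 0.9403 - 2.4751 = 0.0005

All forms give I(X;Y) = 0.0005 bits. ✓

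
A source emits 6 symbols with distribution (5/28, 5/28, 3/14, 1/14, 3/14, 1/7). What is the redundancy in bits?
0.0719 bits

Redundancy measures how far a source is from maximum entropy:
R = H_max - H(X)

Maximum entropy for 6 symbols: H_max = log_2(6) = 2.5850 bits
Actual entropy: H(X) = 2.5131 bits
Redundancy: R = 2.5850 - 2.5131 = 0.0719 bits

This redundancy represents potential for compression: the source could be compressed by 0.0719 bits per symbol.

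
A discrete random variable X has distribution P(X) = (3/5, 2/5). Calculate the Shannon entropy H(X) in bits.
0.9710 bits

Shannon entropy is H(X) = -Σ p(x) log p(x).

For P = (3/5, 2/5):
H = -3/5 × log_2(3/5) -2/5 × log_2(2/5)
H = 0.9710 bits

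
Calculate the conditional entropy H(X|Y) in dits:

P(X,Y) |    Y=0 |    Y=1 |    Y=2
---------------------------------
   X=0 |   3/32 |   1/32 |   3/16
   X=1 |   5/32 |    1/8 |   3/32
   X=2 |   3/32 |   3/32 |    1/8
0.4517 dits

Using the chain rule: H(X|Y) = H(X,Y) - H(Y)

First, compute H(X,Y) = 0.9206 dits

Marginal P(Y) = (11/32, 1/4, 13/32)
H(Y) = 0.4689 dits

H(X|Y) = H(X,Y) - H(Y) = 0.9206 - 0.4689 = 0.4517 dits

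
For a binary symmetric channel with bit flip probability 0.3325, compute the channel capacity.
0.0825 bits

For a binary symmetric channel (BSC) with error probability p:
Capacity C = 1 - H(p) bits per symbol

where H(p) = -p log₂(p) - (1-p) log₂(1-p) is the binary entropy function.

H(0.3325) = 0.9175 bits
C = 1 - 0.9175 = 0.0825 bits per symbol

This means we can reliably transmit up to 0.0825 bits of information per channel use.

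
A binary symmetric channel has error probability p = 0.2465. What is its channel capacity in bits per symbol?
0.1943 bits

For a binary symmetric channel (BSC) with error probability p:
Capacity C = 1 - H(p) bits per symbol

where H(p) = -p log₂(p) - (1-p) log₂(1-p) is the binary entropy function.

H(0.2465) = 0.8057 bits
C = 1 - 0.8057 = 0.1943 bits per symbol

This means we can reliably transmit up to 0.1943 bits of information per channel use.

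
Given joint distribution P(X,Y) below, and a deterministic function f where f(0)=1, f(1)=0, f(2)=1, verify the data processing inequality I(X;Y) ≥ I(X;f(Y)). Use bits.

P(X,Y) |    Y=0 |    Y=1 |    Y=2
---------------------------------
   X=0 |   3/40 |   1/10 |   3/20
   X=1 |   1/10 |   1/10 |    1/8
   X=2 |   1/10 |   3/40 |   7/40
I(X;Y) = 0.0119, I(X;f(Y)) = 0.0074, inequality holds: 0.0119 ≥ 0.0074

Data Processing Inequality: For any Markov chain X → Y → Z, we have I(X;Y) ≥ I(X;Z).

Here Z = f(Y) is a deterministic function of Y, forming X → Y → Z.

Original I(X;Y) = 0.0119 bits

After applying f:
P(X,Z) where Z=f(Y):
- P(X,Z=0) = P(X,Y=1)
- P(X,Z=1) = P(X,Y=0) + P(X,Y=2)

I(X;Z) = I(X;f(Y)) = 0.0074 bits

Verification: 0.0119 ≥ 0.0074 ✓

Information cannot be created by processing; the function f can only lose information about X.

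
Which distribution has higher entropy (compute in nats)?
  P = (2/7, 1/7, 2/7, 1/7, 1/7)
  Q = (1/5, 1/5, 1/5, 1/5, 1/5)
Q

Computing entropies in nats:
H(P) = 1.5498
H(Q) = 1.6094

Distribution Q has higher entropy.

Intuition: The distribution closer to uniform (more spread out) has higher entropy.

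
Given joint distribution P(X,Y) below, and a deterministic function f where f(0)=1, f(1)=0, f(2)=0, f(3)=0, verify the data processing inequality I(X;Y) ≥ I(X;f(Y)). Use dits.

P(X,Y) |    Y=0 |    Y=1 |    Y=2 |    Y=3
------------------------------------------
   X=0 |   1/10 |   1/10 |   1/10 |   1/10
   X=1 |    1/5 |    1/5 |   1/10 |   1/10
I(X;Y) = 0.0060, I(X;f(Y)) = 0.0017, inequality holds: 0.0060 ≥ 0.0017

Data Processing Inequality: For any Markov chain X → Y → Z, we have I(X;Y) ≥ I(X;Z).

Here Z = f(Y) is a deterministic function of Y, forming X → Y → Z.

Original I(X;Y) = 0.0060 dits

After applying f:
P(X,Z) where Z=f(Y):
- P(X,Z=0) = P(X,Y=1) + P(X,Y=2) + P(X,Y=3)
- P(X,Z=1) = P(X,Y=0)

I(X;Z) = I(X;f(Y)) = 0.0017 dits

Verification: 0.0060 ≥ 0.0017 ✓

Information cannot be created by processing; the function f can only lose information about X.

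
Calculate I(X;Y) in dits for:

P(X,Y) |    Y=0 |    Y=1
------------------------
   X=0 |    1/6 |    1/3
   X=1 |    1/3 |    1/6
0.0246 dits

Mutual information: I(X;Y) = H(X) + H(Y) - H(X,Y)

Marginals:
P(X) = (1/2, 1/2), H(X) = 0.3010 dits
P(Y) = (1/2, 1/2), H(Y) = 0.3010 dits

Joint entropy: H(X,Y) = 0.5775 dits

I(X;Y) = 0.3010 + 0.3010 - 0.5775 = 0.0246 dits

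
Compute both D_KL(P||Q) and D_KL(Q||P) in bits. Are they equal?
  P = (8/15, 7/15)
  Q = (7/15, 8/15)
D_KL(P||Q) = 0.0128, D_KL(Q||P) = 0.0128

KL divergence is not symmetric: D_KL(P||Q) ≠ D_KL(Q||P) in general.

D_KL(P||Q) = 0.0128 bits
D_KL(Q||P) = 0.0128 bits

In this case they happen to be equal (to 4 decimal places).

This asymmetry is why KL divergence is not a true distance metric.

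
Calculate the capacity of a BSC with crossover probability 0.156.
0.3753 bits

For a binary symmetric channel (BSC) with error probability p:
Capacity C = 1 - H(p) bits per symbol

where H(p) = -p log₂(p) - (1-p) log₂(1-p) is the binary entropy function.

H(0.156) = 0.6247 bits
C = 1 - 0.6247 = 0.3753 bits per symbol

This means we can reliably transmit up to 0.3753 bits of information per channel use.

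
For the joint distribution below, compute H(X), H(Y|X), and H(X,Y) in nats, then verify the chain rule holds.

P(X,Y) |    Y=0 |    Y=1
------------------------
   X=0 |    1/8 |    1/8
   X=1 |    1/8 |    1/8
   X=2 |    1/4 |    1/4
H(X,Y) = 1.7329, H(X) = 1.0397, H(Y|X) = 0.6931 (all in nats)

Chain rule: H(X,Y) = H(X) + H(Y|X)

Left side — joint entropy directly:
H(X,Y) = -Σ p(x,y) log p(x,y) = 1.7329 nats

Right side — compute H(Y|X) from the conditional distributions:
P(X) = (1/4, 1/4, 1/2), so H(X) = 1.0397 nats
H(Y|X) = Σ_x P(X=x) · H(Y|X=x):
  P(Y|X=0) = (1/2, 1/2), H(Y|X=0) = 0.6931, weight P(X=0) = 1/4
  P(Y|X=1) = (1/2, 1/2), H(Y|X=1) = 0.6931, weight P(X=1) = 1/4
  P(Y|X=2) = (1/2, 1/2), H(Y|X=2) = 0.6931, weight P(X=2) = 1/2
H(Y|X) = 0.6931 nats

H(X) + H(Y|X) = 1.0397 + 0.6931 = 1.7329 nats

Both sides equal 1.7329 nats. ✓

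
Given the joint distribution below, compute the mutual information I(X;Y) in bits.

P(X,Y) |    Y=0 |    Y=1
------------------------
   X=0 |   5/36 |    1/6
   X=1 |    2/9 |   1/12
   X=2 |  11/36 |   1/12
0.0648 bits

Mutual information: I(X;Y) = H(X) + H(Y) - H(X,Y)

Marginals:
P(X) = (11/36, 11/36, 7/18), H(X) = 1.5752 bits
P(Y) = (2/3, 1/3), H(Y) = 0.9183 bits

Joint entropy: H(X,Y) = 2.4287 bits

I(X;Y) = 1.5752 + 0.9183 - 2.4287 = 0.0648 bits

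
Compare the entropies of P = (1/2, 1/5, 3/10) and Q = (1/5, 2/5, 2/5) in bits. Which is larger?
Q

Computing entropies in bits:
H(P) = 1.4855
H(Q) = 1.5219

Distribution Q has higher entropy.

Intuition: The distribution closer to uniform (more spread out) has higher entropy.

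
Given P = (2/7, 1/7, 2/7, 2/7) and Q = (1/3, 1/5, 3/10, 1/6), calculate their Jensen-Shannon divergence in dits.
0.0049 dits

Jensen-Shannon divergence is:
JSD(P||Q) = 0.5 × D_KL(P||M) + 0.5 × D_KL(Q||M)
where M = 0.5 × (P + Q) is the mixture distribution.

M = 0.5 × (2/7, 1/7, 2/7, 2/7) + 0.5 × (1/3, 1/5, 3/10, 1/6) = (0.309524, 6/35, 0.292857, 0.22619)

D_KL(P||M) = 0.0047 dits
D_KL(Q||M) = 0.0052 dits

JSD(P||Q) = 0.5 × 0.0047 + 0.5 × 0.0052 = 0.0049 dits

Unlike KL divergence, JSD is symmetric and bounded: 0 ≤ JSD ≤ log(2).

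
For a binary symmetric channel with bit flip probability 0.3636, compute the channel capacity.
0.0544 bits

For a binary symmetric channel (BSC) with error probability p:
Capacity C = 1 - H(p) bits per symbol

where H(p) = -p log₂(p) - (1-p) log₂(1-p) is the binary entropy function.

H(0.3636) = 0.9456 bits
C = 1 - 0.9456 = 0.0544 bits per symbol

This means we can reliably transmit up to 0.0544 bits of information per channel use.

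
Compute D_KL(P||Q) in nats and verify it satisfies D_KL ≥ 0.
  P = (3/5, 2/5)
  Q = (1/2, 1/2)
0.0201 nats

KL divergence satisfies the Gibbs inequality: D_KL(P||Q) ≥ 0 for all distributions P, Q.

D_KL(P||Q) = Σ p(x) log(p(x)/q(x))
Term by term:
  x=0: 3/5 × log_e[(3/5)/(1/2)] = 0.1094
  x=1: 2/5 × log_e[(2/5)/(1/2)] = -0.0893
D_KL(P||Q) = 0.0201 nats

D_KL(P||Q) = 0.0201 ≥ 0 ✓

This non-negativity is a fundamental property: relative entropy cannot be negative because it measures how different Q is from P.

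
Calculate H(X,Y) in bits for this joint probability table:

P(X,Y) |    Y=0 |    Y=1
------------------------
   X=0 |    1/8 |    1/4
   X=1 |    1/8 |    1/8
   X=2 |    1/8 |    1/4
2.5000 bits

Joint entropy is H(X,Y) = -Σ_{x,y} p(x,y) log p(x,y).

Summing over all non-zero entries:
H(X,Y) = -[1/8·log_2(1/8) + 1/4·log_2(1/4) + 1/8·log_2(1/8) + 1/8·log_2(1/8) + 1/8·log_2(1/8) + 1/4·log_2(1/4)]
H(X,Y) = 2.5000 bits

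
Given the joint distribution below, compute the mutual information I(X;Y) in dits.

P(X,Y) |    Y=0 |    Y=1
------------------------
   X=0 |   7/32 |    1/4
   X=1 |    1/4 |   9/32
0.0000 dits

Mutual information: I(X;Y) = H(X) + H(Y) - H(X,Y)

Marginals:
P(X) = (15/32, 17/32), H(X) = 0.3002 dits
P(Y) = (15/32, 17/32), H(Y) = 0.3002 dits

Joint entropy: H(X,Y) = 0.6004 dits

I(X;Y) = 0.3002 + 0.3002 - 0.6004 = 0.0000 dits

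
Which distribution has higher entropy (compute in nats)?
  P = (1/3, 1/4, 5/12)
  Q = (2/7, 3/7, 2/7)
Q

Computing entropies in nats:
H(P) = 1.0776
H(Q) = 1.0790

Distribution Q has higher entropy.

Intuition: The distribution closer to uniform (more spread out) has higher entropy.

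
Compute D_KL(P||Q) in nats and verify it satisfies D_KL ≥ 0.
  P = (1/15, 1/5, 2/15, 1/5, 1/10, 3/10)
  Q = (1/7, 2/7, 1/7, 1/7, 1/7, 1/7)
0.1229 nats

KL divergence satisfies the Gibbs inequality: D_KL(P||Q) ≥ 0 for all distributions P, Q.

D_KL(P||Q) = Σ p(x) log(p(x)/q(x))
Term by term:
  x=0: 1/15 × log_e[(1/15)/(1/7)] = -0.0508
  x=1: 1/5 × log_e[(1/5)/(2/7)] = -0.0713
  x=2: 2/15 × log_e[(2/15)/(1/7)] = -0.0092
  x=3: 1/5 × log_e[(1/5)/(1/7)] = 0.0673
  x=4: 1/10 × log_e[(1/10)/(1/7)] = -0.0357
  x=5: 3/10 × log_e[(3/10)/(1/7)] = 0.2226
D_KL(P||Q) = 0.1229 nats

D_KL(P||Q) = 0.1229 ≥ 0 ✓

This non-negativity is a fundamental property: relative entropy cannot be negative because it measures how different Q is from P.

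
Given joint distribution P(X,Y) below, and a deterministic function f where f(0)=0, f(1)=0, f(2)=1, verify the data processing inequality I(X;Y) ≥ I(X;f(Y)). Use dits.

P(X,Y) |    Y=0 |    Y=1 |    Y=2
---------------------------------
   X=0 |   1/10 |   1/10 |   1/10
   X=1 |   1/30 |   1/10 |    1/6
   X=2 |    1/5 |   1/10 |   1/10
I(X;Y) = 0.0299, I(X;f(Y)) = 0.0153, inequality holds: 0.0299 ≥ 0.0153

Data Processing Inequality: For any Markov chain X → Y → Z, we have I(X;Y) ≥ I(X;Z).

Here Z = f(Y) is a deterministic function of Y, forming X → Y → Z.

Original I(X;Y) = 0.0299 dits

After applying f:
P(X,Z) where Z=f(Y):
- P(X,Z=0) = P(X,Y=0) + P(X,Y=1)
- P(X,Z=1) = P(X,Y=2)

I(X;Z) = I(X;f(Y)) = 0.0153 dits

Verification: 0.0299 ≥ 0.0153 ✓

Information cannot be created by processing; the function f can only lose information about X.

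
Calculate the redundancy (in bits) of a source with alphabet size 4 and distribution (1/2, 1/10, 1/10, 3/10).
0.3145 bits

Redundancy measures how far a source is from maximum entropy:
R = H_max - H(X)

Maximum entropy for 4 symbols: H_max = log_2(4) = 2.0000 bits
Actual entropy: H(X) = 1.6855 bits
Redundancy: R = 2.0000 - 1.6855 = 0.3145 bits

This redundancy represents potential for compression: the source could be compressed by 0.3145 bits per symbol.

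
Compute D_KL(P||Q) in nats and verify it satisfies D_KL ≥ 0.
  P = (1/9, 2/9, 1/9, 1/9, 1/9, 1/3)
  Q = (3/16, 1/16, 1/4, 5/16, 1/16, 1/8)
0.4096 nats

KL divergence satisfies the Gibbs inequality: D_KL(P||Q) ≥ 0 for all distributions P, Q.

D_KL(P||Q) = Σ p(x) log(p(x)/q(x))
Term by term:
  x=0: 1/9 × log_e[(1/9)/(3/16)] = -0.0581
  x=1: 2/9 × log_e[(2/9)/(1/16)] = 0.2819
  x=2: 1/9 × log_e[(1/9)/(1/4)] = -0.0901
  x=3: 1/9 × log_e[(1/9)/(5/16)] = -0.1149
  x=4: 1/9 × log_e[(1/9)/(1/16)] = 0.0639
  x=5: 1/3 × log_e[(1/3)/(1/8)] = 0.3269
D_KL(P||Q) = 0.4096 nats

D_KL(P||Q) = 0.4096 ≥ 0 ✓

This non-negativity is a fundamental property: relative entropy cannot be negative because it measures how different Q is from P.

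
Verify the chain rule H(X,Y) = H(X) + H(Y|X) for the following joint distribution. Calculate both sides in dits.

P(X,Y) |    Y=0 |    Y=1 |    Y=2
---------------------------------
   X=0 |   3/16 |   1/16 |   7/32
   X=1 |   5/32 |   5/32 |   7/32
H(X,Y) = 0.7523, H(X) = 0.3002, H(Y|X) = 0.4521 (all in dits)

Chain rule: H(X,Y) = H(X) + H(Y|X)

Left side — joint entropy directly:
H(X,Y) = -Σ p(x,y) log p(x,y) = 0.7523 dits

Right side — compute H(Y|X) from the conditional distributions:
P(X) = (15/32, 17/32), so H(X) = 0.3002 dits
H(Y|X) = Σ_x P(X=x) · H(Y|X=x):
  P(Y|X=0) = (2/5, 2/15, 7/15), H(Y|X=0) = 0.4303, weight P(X=0) = 15/32
  P(Y|X=1) = (5/17, 5/17, 7/17), H(Y|X=1) = 0.4713, weight P(X=1) = 17/32
H(Y|X) = 0.4521 dits

H(X) + H(Y|X) = 0.3002 + 0.4521 = 0.7523 dits

Both sides equal 0.7523 dits. ✓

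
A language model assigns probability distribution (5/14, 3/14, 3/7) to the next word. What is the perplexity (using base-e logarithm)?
2.8891

Perplexity is e^H (or exp(H) for natural log).

First, H = -Σ p log p = 1.0609 nats
Perplexity = e^1.0609 = 2.8891

Interpretation: The model's uncertainty is equivalent to choosing uniformly among 2.9 options.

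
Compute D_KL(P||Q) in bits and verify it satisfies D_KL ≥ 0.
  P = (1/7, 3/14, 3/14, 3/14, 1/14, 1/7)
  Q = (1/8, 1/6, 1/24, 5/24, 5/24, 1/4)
0.3945 bits

KL divergence satisfies the Gibbs inequality: D_KL(P||Q) ≥ 0 for all distributions P, Q.

D_KL(P||Q) = Σ p(x) log(p(x)/q(x))
Term by term:
  x=0: 1/7 × log_2[(1/7)/(1/8)] = 0.0275
  x=1: 3/14 × log_2[(3/14)/(1/6)] = 0.0777
  x=2: 3/14 × log_2[(3/14)/(1/24)] = 0.5063
  x=3: 3/14 × log_2[(3/14)/(5/24)] = 0.0087
  x=4: 1/14 × log_2[(1/14)/(5/24)] = -0.1103
  x=5: 1/7 × log_2[(1/7)/(1/4)] = -0.1153
D_KL(P||Q) = 0.3945 bits

D_KL(P||Q) = 0.3945 ≥ 0 ✓

This non-negativity is a fundamental property: relative entropy cannot be negative because it measures how different Q is from P.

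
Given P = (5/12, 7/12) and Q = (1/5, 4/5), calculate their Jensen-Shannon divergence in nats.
0.0280 nats

Jensen-Shannon divergence is:
JSD(P||Q) = 0.5 × D_KL(P||M) + 0.5 × D_KL(Q||M)
where M = 0.5 × (P + Q) is the mixture distribution.

M = 0.5 × (5/12, 7/12) + 0.5 × (1/5, 4/5) = (0.308333, 0.691667)

D_KL(P||M) = 0.0261 nats
D_KL(Q||M) = 0.0298 nats

JSD(P||Q) = 0.5 × 0.0261 + 0.5 × 0.0298 = 0.0280 nats

Unlike KL divergence, JSD is symmetric and bounded: 0 ≤ JSD ≤ log(2).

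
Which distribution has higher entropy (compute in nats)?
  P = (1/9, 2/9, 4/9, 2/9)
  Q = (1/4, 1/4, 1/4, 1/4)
Q

Computing entropies in nats:
H(P) = 1.2730
H(Q) = 1.3863

Distribution Q has higher entropy.

Intuition: The distribution closer to uniform (more spread out) has higher entropy.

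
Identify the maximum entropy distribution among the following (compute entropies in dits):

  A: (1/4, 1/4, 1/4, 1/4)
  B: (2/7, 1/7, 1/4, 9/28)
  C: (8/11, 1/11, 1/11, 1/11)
A

For a discrete distribution over n outcomes, entropy is maximized by the uniform distribution.

Computing entropies:
H(A) = 0.6021 dits
H(B) = 0.5851 dits
H(C) = 0.3846 dits

The uniform distribution (where all probabilities equal 1/4) achieves the maximum entropy of log_10(4) = 0.6021 dits.

Distribution A has the highest entropy.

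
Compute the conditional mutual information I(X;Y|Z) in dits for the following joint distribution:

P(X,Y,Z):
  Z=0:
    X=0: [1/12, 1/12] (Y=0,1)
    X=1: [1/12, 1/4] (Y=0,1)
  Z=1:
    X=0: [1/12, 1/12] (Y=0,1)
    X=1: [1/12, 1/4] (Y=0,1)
0.0133 dits

Conditional mutual information: I(X;Y|Z) = H(X|Z) + H(Y|Z) - H(X,Y|Z)

H(Z) = 0.3010
H(X,Z) = 0.5775 → H(X|Z) = 0.2764
H(Y,Z) = 0.5775 → H(Y|Z) = 0.2764
H(X,Y,Z) = 0.8406 → H(X,Y|Z) = 0.5396

I(X;Y|Z) = 0.2764 + 0.2764 - 0.5396 = 0.0133 dits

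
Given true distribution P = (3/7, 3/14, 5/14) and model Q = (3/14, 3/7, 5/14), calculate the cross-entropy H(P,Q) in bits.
1.7449 bits

Cross-entropy: H(P,Q) = -Σ p(x) log q(x)

Alternatively: H(P,Q) = H(P) + D_KL(P||Q)
H(P) = 1.5306 bits
D_KL(P||Q) = 0.2143 bits

H(P,Q) = 1.5306 + 0.2143 = 1.7449 bits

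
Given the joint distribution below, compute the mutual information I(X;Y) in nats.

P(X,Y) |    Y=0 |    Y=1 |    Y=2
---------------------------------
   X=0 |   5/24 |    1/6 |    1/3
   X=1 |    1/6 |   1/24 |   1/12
0.0333 nats

Mutual information: I(X;Y) = H(X) + H(Y) - H(X,Y)

Marginals:
P(X) = (17/24, 7/24), H(X) = 0.6036 nats
P(Y) = (3/8, 5/24, 5/12), H(Y) = 1.0594 nats

Joint entropy: H(X,Y) = 1.6297 nats

I(X;Y) = 0.6036 + 1.0594 - 1.6297 = 0.0333 nats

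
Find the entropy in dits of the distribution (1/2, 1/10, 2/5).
0.4097 dits

Shannon entropy is H(X) = -Σ p(x) log p(x).

For P = (1/2, 1/10, 2/5):
H = -1/2 × log_10(1/2) -1/10 × log_10(1/10) -2/5 × log_10(2/5)
H = 0.4097 dits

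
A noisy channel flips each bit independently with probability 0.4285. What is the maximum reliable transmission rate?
0.0148 bits

For a binary symmetric channel (BSC) with error probability p:
Capacity C = 1 - H(p) bits per symbol

where H(p) = -p log₂(p) - (1-p) log₂(1-p) is the binary entropy function.

H(0.4285) = 0.9852 bits
C = 1 - 0.9852 = 0.0148 bits per symbol

This means we can reliably transmit up to 0.0148 bits of information per channel use.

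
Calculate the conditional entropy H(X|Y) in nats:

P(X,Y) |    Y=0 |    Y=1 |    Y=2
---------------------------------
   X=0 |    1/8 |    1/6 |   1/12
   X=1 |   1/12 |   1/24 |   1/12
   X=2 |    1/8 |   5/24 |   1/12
1.0284 nats

Using the chain rule: H(X|Y) = H(X,Y) - H(Y)

First, compute H(X,Y) = 2.1060 nats

Marginal P(Y) = (1/3, 5/12, 1/4)
H(Y) = 1.0776 nats

H(X|Y) = H(X,Y) - H(Y) = 2.1060 - 1.0776 = 1.0284 nats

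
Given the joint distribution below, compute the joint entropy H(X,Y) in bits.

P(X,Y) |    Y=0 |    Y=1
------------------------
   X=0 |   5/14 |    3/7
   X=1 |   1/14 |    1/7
1.7274 bits

Joint entropy is H(X,Y) = -Σ_{x,y} p(x,y) log p(x,y).

Summing over all non-zero entries:
H(X,Y) = -[5/14·log_2(5/14) + 3/7·log_2(3/7) + 1/14·log_2(1/14) + 1/7·log_2(1/7)]
H(X,Y) = 1.7274 bits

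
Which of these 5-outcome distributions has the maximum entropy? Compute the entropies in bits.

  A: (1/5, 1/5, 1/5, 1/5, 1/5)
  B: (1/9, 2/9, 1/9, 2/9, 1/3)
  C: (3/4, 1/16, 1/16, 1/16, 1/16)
A

For a discrete distribution over n outcomes, entropy is maximized by the uniform distribution.

Computing entropies:
H(A) = 2.3219 bits
H(B) = 2.1972 bits
H(C) = 1.3113 bits

The uniform distribution (where all probabilities equal 1/5) achieves the maximum entropy of log_2(5) = 2.3219 bits.

Distribution A has the highest entropy.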